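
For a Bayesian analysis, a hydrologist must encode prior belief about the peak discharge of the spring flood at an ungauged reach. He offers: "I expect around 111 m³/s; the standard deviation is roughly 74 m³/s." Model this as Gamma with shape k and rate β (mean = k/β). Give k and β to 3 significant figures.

k ≈ 2.25, β ≈ 0.0203

For Gamma(k, rate β): mean = k/β, variance = k/β², so CV = 1/√k.
CV = SD/mean = 74/111 = 0.6667, hence k = 1/CV² = 2.25.
Then β = k/mean = 2.25/111 = 0.0203.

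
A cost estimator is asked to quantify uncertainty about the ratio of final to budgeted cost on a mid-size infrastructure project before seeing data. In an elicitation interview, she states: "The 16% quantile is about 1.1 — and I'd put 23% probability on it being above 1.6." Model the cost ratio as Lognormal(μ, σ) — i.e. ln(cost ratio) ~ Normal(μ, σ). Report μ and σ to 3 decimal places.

If T ~ Lognormal(μ,σ) then ln T ~ Normal(μ,σ), so the p-quantile of ln T is μ + z_p·σ.
ln(1.1) = 0.09531 and ln(1.6) = 0.47; z_{0.16} = -0.9945, z_{0.77} = 0.7388.
σ = (0.47 − 0.09531)/(0.7388 − (-0.9945)) = 0.216.
μ = 0.09531 − (-0.9945)·0.216 = 0.310.

μ ≈ 0.310, σ ≈ 0.216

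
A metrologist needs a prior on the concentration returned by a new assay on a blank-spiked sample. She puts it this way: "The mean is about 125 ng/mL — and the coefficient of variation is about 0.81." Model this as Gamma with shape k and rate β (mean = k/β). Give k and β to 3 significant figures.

k ≈ 1.52, β ≈ 0.0122

For Gamma(k, rate β): mean = k/β, variance = k/β², so CV = 1/√k.
CV = 0.81, hence k = 1/CV² = 1.52.
Then β = k/mean = 1.52/125 = 0.0122.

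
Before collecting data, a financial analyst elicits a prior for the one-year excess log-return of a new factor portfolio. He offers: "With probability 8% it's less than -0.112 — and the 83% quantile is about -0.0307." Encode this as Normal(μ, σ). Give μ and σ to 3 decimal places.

μ = -0.064, σ = 0.034

The p-quantile of Normal(μ,σ) is μ + z_p·σ, with z_{0.08} = -1.405 and z_{0.83} = 0.9542.
Eliminate σ: μ = (z₂·x₁ − z₁·x₂)/(z₂ − z₁) = (0.9542·-0.112 − (-1.405)·-0.0307)/2.359 = -0.064.
Then σ = (x₂ − x₁)/(z₂ − z₁) = (-0.0307 − -0.112)/2.359 = 0.034.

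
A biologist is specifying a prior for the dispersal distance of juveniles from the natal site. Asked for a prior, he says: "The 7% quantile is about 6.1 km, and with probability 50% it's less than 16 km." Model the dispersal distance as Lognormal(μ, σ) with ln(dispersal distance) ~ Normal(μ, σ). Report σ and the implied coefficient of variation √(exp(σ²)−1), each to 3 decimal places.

If T ~ Lognormal(μ,σ) then ln T ~ Normal(μ,σ), so the p-quantile of ln T is μ + z_p·σ.
ln(6.1) = 1.808 and ln(16) = 2.773; z_{0.07} = -1.476, z_{0.5} = 0.
σ = (2.773 − 1.808)/(0 − (-1.476)) = 0.653.
μ = 1.808 − (-1.476)·0.653 = 2.773.
CV = √(exp(σ²)−1) = √(exp(0.4269)−1) = 0.730.

σ ≈ 0.653, CV ≈ 0.730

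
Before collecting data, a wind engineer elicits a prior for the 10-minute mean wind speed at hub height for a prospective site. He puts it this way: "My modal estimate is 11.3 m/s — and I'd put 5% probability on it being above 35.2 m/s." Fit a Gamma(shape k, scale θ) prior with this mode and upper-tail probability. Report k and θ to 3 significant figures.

Gamma(k,θ) with k>1 has mode (k−1)θ, so θ = 11.3/(k−1).
Need P(X < 35.2) = 0.95 with θ tied to k this way. Start at k = 2, θ = 11.3: P(X<35.2) ≈ 0.817.
Too low — raise k to concentrate. Iterating converges to k ≈ 3.04.
Then θ = 11.3/(3.04−1) ≈ 5.54.

k ≈ 3.04, θ ≈ 5.54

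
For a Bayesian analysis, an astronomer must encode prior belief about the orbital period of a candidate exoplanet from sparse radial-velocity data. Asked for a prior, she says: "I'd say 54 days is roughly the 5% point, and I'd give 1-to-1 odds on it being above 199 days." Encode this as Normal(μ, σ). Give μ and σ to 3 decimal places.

μ = 199.000, σ = 88.154

For Normal(μ,σ), the p-quantile is μ + z_p·σ. Here z_{0.05} = -1.645, z_{0.5} = 0.
So 54 = μ − 1.645σ and 199 = μ + 0σ.
Subtracting: σ = (199 − 54)/(0 − (-1.645)) = 88.154.
Then μ = 54 − (-1.645)·88.154 = 199.000.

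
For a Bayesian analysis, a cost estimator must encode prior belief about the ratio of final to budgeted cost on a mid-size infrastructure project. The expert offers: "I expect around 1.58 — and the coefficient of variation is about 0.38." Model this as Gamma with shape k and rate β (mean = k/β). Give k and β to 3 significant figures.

k ≈ 6.93, β ≈ 4.38

For Gamma(k, rate β): mean = k/β, variance = k/β², so CV = 1/√k.
CV = 0.38, hence k = 1/CV² = 6.93.
Then β = k/mean = 6.93/1.58 = 4.38.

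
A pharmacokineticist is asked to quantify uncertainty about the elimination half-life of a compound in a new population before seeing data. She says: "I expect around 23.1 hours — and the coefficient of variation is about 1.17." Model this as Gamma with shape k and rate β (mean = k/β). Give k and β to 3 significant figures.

k ≈ 0.731, β ≈ 0.0316

For Gamma(k, rate β): mean = k/β, variance = k/β², so CV = 1/√k.
CV = 1.17, hence k = 1/CV² = 0.731.
Then β = k/mean = 0.731/23.1 = 0.0316.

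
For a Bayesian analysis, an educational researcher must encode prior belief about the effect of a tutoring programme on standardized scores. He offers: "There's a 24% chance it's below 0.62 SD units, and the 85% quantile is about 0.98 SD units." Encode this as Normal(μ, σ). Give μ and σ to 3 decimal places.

μ = 0.766, σ = 0.207

For Normal(μ,σ), the p-quantile is μ + z_p·σ. Here z_{0.24} = -0.7063, z_{0.85} = 1.036.
So 0.62 = μ − 0.7063σ and 0.98 = μ + 1.036σ.
Subtracting: σ = (0.98 − 0.62)/(1.036 − (-0.7063)) = 0.207.
Then μ = 0.62 − (-0.7063)·0.207 = 0.766.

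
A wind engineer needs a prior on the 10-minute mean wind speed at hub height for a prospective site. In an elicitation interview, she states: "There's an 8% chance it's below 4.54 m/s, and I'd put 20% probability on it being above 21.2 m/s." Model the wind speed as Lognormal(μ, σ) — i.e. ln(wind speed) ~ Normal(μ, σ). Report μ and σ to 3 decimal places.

If T ~ Lognormal(μ,σ) then ln T ~ Normal(μ,σ), so the p-quantile of ln T is μ + z_p·σ.
ln(4.54) = 1.513 and ln(21.2) = 3.054; z_{0.08} = -1.405, z_{0.8} = 0.8416.
σ = (3.054 − 1.513)/(0.8416 − (-1.405)) = 0.686.
μ = 1.513 − (-1.405)·0.686 = 2.477.

μ ≈ 2.477, σ ≈ 0.686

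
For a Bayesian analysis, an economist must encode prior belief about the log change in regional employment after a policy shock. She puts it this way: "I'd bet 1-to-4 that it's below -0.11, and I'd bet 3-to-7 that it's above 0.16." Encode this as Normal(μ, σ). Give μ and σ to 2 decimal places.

The p-quantile of Normal(μ,σ) is μ + z_p·σ, with z_{0.2} = -0.8416 and z_{0.7} = 0.5244.
Eliminate σ: μ = (z₂·x₁ − z₁·x₂)/(z₂ − z₁) = (0.5244·-0.11 − (-0.8416)·0.16)/1.366 = 0.06.
Then σ = (x₂ − x₁)/(z₂ − z₁) = (0.16 − -0.11)/1.366 = 0.20.

μ = 0.06, σ = 0.20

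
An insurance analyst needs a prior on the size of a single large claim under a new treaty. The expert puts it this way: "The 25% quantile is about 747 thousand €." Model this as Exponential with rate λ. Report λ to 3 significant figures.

P(T < 747.0) = 1 − e^(−λ·747.0) = 0.25, so λ = −ln(1−0.25)/747.0 = −ln(0.75)/747.0 = 0.000385.

λ ≈ 0.000385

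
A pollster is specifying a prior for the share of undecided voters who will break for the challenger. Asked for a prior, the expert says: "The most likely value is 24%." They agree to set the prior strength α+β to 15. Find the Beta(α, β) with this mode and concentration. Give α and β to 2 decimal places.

For α,β > 1 the Beta mode is (α−1)/(α+β−2). With α+β = 15, the mode is (α−1)/13.
Set (α−1)/13 = 0.24 → α = 1 + 0.24·13 = 4.12.
β = 15 − α = 10.88.

α = 4.12, β = 10.88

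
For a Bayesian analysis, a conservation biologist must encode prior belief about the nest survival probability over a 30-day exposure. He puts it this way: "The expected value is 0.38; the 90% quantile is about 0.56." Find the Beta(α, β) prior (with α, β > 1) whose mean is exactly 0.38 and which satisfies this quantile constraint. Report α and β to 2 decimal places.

With mean 0.38 fixed, write α = 0.38s, β = 0.62s where s = α+β.
Need P(θ < 0.56) = 0.9 under Beta(0.38s, 0.62s). Normal approximation: (q−m)/√(m(1−m)/s) ≈ z_{0.9} = 1.28, so s ≈ 0.38·0.62·(1.28)²/(0.56−0.38)² = 11.9.
At s = 11.9: P(θ<0.56) ≈ 0.898. Adjusting to match 0.9 gives s ≈ 12.16.
So α = 0.38·12.16 ≈ 4.62, β = 0.62·12.16 ≈ 7.54.

α ≈ 4.62, β ≈ 7.54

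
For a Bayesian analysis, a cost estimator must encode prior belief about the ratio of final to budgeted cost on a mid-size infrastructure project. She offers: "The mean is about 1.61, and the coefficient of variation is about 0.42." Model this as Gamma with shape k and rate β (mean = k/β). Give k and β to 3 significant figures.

For Gamma(k, rate β): mean = k/β, variance = k/β², so CV = 1/√k.
CV = 0.42, hence k = 1/CV² = 5.67.
Then β = k/mean = 5.67/1.61 = 3.52.

k ≈ 5.67, β ≈ 3.52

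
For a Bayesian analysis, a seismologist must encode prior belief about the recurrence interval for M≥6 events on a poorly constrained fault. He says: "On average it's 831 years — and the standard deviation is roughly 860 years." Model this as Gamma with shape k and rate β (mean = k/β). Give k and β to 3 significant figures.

For Gamma(k, rate β): mean = k/β, variance = k/β², so CV = 1/√k.
CV = SD/mean = 860/831 = 1.035, hence k = 1/CV² = 0.934.
Then β = k/mean = 0.934/831 = 0.00112.

k ≈ 0.934, β ≈ 0.00112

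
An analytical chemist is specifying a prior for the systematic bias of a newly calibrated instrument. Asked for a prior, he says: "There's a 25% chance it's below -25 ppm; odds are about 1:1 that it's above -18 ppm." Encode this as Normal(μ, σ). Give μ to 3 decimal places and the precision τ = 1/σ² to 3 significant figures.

μ = -18.000, τ = 0.00928

The p-quantile of Normal(μ,σ) is μ + z_p·σ, with z_{0.25} = -0.6745 and z_{0.5} = 0.
Eliminate σ: μ = (z₂·x₁ − z₁·x₂)/(z₂ − z₁) = (0·-25 − (-0.6745)·-18)/0.6745 = -18.000.
Then σ = (x₂ − x₁)/(z₂ − z₁) = (-18 − -25)/0.6745 = 10.378.
Precision τ = 1/σ² = 1/10.38² = 0.00928.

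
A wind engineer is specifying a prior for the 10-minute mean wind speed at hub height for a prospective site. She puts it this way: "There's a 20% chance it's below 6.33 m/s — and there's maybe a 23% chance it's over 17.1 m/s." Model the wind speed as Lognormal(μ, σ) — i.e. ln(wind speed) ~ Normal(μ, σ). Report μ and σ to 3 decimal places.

If T ~ Lognormal(μ,σ) then ln T ~ Normal(μ,σ), so the p-quantile of ln T is μ + z_p·σ.
ln(6.33) = 1.845 and ln(17.1) = 2.839; z_{0.2} = -0.8416, z_{0.77} = 0.7388.
σ = (2.839 − 1.845)/(0.7388 − (-0.8416)) = 0.629.
μ = 1.845 − (-0.8416)·0.629 = 2.375.

μ ≈ 2.375, σ ≈ 0.629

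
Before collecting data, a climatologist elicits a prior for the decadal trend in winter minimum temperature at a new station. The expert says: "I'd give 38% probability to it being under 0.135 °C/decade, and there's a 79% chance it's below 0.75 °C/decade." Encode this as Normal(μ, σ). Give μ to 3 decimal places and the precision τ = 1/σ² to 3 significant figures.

For Normal(μ,σ), the p-quantile is μ + z_p·σ. Here z_{0.38} = -0.3055, z_{0.79} = 0.8064.
So 0.135 = μ − 0.3055σ and 0.75 = μ + 0.8064σ.
Subtracting: σ = (0.75 − 0.135)/(0.8064 − (-0.3055)) = 0.553.
Then μ = 0.135 − (-0.3055)·0.553 = 0.304.
Precision τ = 1/σ² = 1/0.5531² = 3.27.

μ = 0.304, τ = 3.27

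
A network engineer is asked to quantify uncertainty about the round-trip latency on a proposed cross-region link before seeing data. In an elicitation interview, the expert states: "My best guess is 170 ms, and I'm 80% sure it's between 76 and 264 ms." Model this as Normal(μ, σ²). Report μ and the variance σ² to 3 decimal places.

A symmetric 80% interval runs μ ± z·σ with z = 1.282.
Half-width = 94, so σ = 94/1.282 = 73.3486 and σ² = 5380.016.
μ is the stated best guess, 170.000.

μ = 170.000, σ² = 5380.016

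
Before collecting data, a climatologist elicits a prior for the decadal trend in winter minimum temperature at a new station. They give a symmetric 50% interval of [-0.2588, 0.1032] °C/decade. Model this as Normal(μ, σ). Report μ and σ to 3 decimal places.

μ = -0.078, σ = 0.268

A symmetric 50% interval runs μ ± z·σ with z = 0.6745.
Half-width = 0.181, so σ = 0.181/0.6745 = 0.268.
μ is the interval midpoint, -0.078.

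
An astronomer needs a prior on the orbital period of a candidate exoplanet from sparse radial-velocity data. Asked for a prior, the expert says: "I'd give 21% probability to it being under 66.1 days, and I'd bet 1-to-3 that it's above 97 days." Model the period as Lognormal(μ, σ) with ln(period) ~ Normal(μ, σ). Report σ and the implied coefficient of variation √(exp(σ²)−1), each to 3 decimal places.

If T ~ Lognormal(μ,σ) then ln T ~ Normal(μ,σ), so the p-quantile of ln T is μ + z_p·σ.
ln(66.1) = 4.191 and ln(97) = 4.575; z_{0.21} = -0.8064, z_{0.75} = 0.6745.
σ = (4.575 − 4.191)/(0.6745 − (-0.8064)) = 0.259.
μ = 4.191 − (-0.8064)·0.259 = 4.400.
CV = √(exp(σ²)−1) = √(exp(0.0671)−1) = 0.263.

σ ≈ 0.259, CV ≈ 0.263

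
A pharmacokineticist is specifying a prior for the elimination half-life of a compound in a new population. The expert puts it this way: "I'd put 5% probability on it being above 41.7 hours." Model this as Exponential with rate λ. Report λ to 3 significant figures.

P(T > 41.7) = e^(−λ·41.7) = 0.05, so λ = −ln(0.05)/41.7 = 0.0718.

λ ≈ 0.0718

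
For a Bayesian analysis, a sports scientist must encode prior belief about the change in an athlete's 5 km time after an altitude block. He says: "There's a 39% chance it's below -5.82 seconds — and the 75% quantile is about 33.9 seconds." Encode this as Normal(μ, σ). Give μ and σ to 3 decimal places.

μ = 5.812, σ = 41.644

The p-quantile of Normal(μ,σ) is μ + z_p·σ, with z_{0.39} = -0.2793 and z_{0.75} = 0.6745.
Eliminate σ: μ = (z₂·x₁ − z₁·x₂)/(z₂ − z₁) = (0.6745·-5.82 − (-0.2793)·33.9)/0.9538 = 5.812.
Then σ = (x₂ − x₁)/(z₂ − z₁) = (33.9 − -5.82)/0.9538 = 41.644.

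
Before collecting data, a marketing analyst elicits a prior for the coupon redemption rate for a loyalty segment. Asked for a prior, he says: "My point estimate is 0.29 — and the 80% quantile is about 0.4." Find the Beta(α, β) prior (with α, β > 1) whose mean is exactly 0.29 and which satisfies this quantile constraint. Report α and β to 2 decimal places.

With mean 0.29 fixed, write α = 0.29s, β = 0.71s where s = α+β.
Need P(θ < 0.4) = 0.8 under Beta(0.29s, 0.71s). Normal approximation: (q−m)/√(m(1−m)/s) ≈ z_{0.8} = 0.842, so s ≈ 0.29·0.71·(0.842)²/(0.4−0.29)² = 12.1.
At s = 12.1: P(θ<0.4) ≈ 0.807. Adjusting to match 0.8 gives s ≈ 11.20.
So α = 0.29·11.20 ≈ 3.25, β = 0.71·11.20 ≈ 7.95.

α ≈ 3.25, β ≈ 7.95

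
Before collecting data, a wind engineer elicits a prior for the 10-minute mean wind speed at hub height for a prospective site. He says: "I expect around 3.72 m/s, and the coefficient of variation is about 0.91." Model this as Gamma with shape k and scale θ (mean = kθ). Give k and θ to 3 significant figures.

k ≈ 1.21, θ ≈ 3.08

For Gamma(k, scale θ): mean = kθ, variance = kθ², so CV = 1/√k.
CV = 0.91, hence k = 1/CV² = 1.21.
Then θ = mean/k = 3.72/1.21 = 3.08.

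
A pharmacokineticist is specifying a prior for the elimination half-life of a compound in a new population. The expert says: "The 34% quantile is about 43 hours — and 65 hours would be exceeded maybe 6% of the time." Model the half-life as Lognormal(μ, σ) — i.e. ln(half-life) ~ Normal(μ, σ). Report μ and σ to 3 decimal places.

μ ≈ 3.848, σ ≈ 0.210

If T ~ Lognormal(μ,σ) then ln T ~ Normal(μ,σ), so the p-quantile of ln T is μ + z_p·σ.
ln(43) = 3.761 and ln(65) = 4.174; z_{0.34} = -0.4125, z_{0.94} = 1.555.
σ = (4.174 − 3.761)/(1.555 − (-0.4125)) = 0.210.
μ = 3.761 − (-0.4125)·0.210 = 3.848.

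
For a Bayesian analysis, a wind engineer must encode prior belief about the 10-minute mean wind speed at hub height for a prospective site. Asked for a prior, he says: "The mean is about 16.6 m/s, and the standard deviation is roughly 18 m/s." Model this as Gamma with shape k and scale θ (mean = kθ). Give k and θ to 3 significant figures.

For Gamma(k, scale θ): mean = kθ, variance = kθ², so CV = 1/√k.
CV = SD/mean = 18/16.6 = 1.084, hence k = 1/CV² = 0.85.
Then θ = mean/k = 16.6/0.85 = 19.5.

k ≈ 0.85, θ ≈ 19.5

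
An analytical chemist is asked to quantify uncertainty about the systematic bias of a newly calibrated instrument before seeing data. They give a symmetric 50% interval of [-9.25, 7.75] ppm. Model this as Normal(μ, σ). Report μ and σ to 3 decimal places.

μ = -0.750, σ = 12.602

A symmetric 50% interval runs μ ± z·σ with z = 0.6745.
Half-width = 8.5, so σ = 8.5/0.6745 = 12.602.
μ is the interval midpoint, -0.750.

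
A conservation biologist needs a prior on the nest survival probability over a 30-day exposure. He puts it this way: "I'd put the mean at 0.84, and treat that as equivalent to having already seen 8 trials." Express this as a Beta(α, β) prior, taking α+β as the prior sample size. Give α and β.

Under the effective-sample-size interpretation, Beta(α, β) has prior mean α/(α+β) and prior sample size α+β.
So α+β = 8 and α/(α+β) = 0.84, giving α = 0.84·8 = 6.72 and β = 8 − 6.72 = 1.28.

α = 6.72, β = 1.28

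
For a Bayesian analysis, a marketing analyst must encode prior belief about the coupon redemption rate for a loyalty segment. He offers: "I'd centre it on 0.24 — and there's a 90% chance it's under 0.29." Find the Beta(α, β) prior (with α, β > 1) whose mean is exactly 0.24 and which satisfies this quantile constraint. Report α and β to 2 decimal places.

With mean 0.24 fixed, write α = 0.24s, β = 0.76s where s = α+β.
Need P(θ < 0.29) = 0.9 under Beta(0.24s, 0.76s). Normal approximation: (q−m)/√(m(1−m)/s) ≈ z_{0.9} = 1.28, so s ≈ 0.24·0.76·(1.28)²/(0.29−0.24)² = 119.8.
At s = 119.8: P(θ<0.29) ≈ 0.897. Adjusting to match 0.9 gives s ≈ 123.55.
So α = 0.24·123.55 ≈ 29.65, β = 0.76·123.55 ≈ 93.90.

α ≈ 29.65, β ≈ 93.90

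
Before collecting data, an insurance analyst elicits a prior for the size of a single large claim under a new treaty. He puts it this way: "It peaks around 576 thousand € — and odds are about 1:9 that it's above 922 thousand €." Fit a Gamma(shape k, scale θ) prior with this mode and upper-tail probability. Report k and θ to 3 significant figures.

k ≈ 9.49, θ ≈ 67.8

Gamma(k,θ) with k>1 has mode (k−1)θ, so θ = 576/(k−1).
Need P(X < 922) = 0.9 with θ tied to k this way. Start at k = 2, θ = 576: P(X<922) ≈ 0.475.
Too low — raise k to concentrate. Iterating converges to k ≈ 9.49.
Then θ = 576/(9.49−1) ≈ 67.8.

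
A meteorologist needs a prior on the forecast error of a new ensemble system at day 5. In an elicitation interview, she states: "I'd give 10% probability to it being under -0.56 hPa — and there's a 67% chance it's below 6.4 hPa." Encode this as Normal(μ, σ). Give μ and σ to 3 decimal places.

μ = 4.621, σ = 4.043

The p-quantile of Normal(μ,σ) is μ + z_p·σ, with z_{0.1} = -1.282 and z_{0.67} = 0.4399.
Eliminate σ: μ = (z₂·x₁ − z₁·x₂)/(z₂ − z₁) = (0.4399·-0.56 − (-1.282)·6.4)/1.721 = 4.621.
Then σ = (x₂ − x₁)/(z₂ − z₁) = (6.4 − -0.56)/1.721 = 4.043.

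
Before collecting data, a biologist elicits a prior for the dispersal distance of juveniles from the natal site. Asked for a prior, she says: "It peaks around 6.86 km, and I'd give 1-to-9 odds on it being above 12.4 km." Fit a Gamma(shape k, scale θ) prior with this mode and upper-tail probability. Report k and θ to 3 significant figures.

k ≈ 6.44, θ ≈ 1.26

Gamma(k,θ) with k>1 has mode (k−1)θ, so θ = 6.86/(k−1).
Need P(X < 12.4) = 0.9 with θ tied to k this way. Start at k = 2, θ = 6.86: P(X<12.4) ≈ 0.539.
Too low — raise k to concentrate. Iterating converges to k ≈ 6.44.
Then θ = 6.86/(6.44−1) ≈ 1.26.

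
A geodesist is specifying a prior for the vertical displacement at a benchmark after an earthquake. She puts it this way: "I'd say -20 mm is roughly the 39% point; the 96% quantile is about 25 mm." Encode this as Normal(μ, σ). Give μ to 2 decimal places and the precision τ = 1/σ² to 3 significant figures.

For Normal(μ,σ), the p-quantile is μ + z_p·σ. Here z_{0.39} = -0.2793, z_{0.96} = 1.751.
So -20 = μ − 0.2793σ and 25 = μ + 1.751σ.
Subtracting: σ = (25 − -20)/(1.751 − (-0.2793)) = 22.17.
Then μ = -20 − (-0.2793)·22.17 = -13.81.
Precision τ = 1/σ² = 1/22.17² = 0.00204.

μ = -13.81, τ = 0.00204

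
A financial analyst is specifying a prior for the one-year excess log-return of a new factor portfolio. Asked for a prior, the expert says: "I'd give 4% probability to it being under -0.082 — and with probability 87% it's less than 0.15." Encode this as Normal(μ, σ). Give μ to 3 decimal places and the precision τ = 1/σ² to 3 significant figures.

For Normal(μ,σ), the p-quantile is μ + z_p·σ. Here z_{0.04} = -1.751, z_{0.87} = 1.126.
So -0.082 = μ − 1.751σ and 0.15 = μ + 1.126σ.
Subtracting: σ = (0.15 − -0.082)/(1.126 − (-1.751)) = 0.081.
Then μ = -0.082 − (-1.751)·0.081 = 0.059.
Precision τ = 1/σ² = 1/0.08064² = 154.

μ = 0.059, τ = 154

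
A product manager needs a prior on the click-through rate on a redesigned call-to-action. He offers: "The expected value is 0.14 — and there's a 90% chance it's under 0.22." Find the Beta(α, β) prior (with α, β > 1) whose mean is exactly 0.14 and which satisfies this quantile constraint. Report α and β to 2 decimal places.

With mean 0.14 fixed, write α = 0.14s, β = 0.86s where s = α+β.
Need P(θ < 0.22) = 0.9 under Beta(0.14s, 0.86s). Normal approximation: (q−m)/√(m(1−m)/s) ≈ z_{0.9} = 1.28, so s ≈ 0.14·0.86·(1.28)²/(0.22−0.14)² = 30.9.
At s = 30.9: P(θ<0.22) ≈ 0.893. Adjusting to match 0.9 gives s ≈ 33.30.
So α = 0.14·33.30 ≈ 4.66, β = 0.86·33.30 ≈ 28.64.

α ≈ 4.66, β ≈ 28.64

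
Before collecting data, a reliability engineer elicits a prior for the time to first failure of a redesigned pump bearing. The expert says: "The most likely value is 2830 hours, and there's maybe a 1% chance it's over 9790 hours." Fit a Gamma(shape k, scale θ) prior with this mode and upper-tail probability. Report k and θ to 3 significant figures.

k ≈ 3.82, θ ≈ 1000

Gamma(k,θ) with k>1 has mode (k−1)θ, so θ = 2830/(k−1).
Need P(X < 9790) = 0.99 with θ tied to k this way. Start at k = 2, θ = 2830: P(X<9790) ≈ 0.860.
Too low — raise k to concentrate. Iterating converges to k ≈ 3.82.
Then θ = 2830/(3.82−1) ≈ 1000.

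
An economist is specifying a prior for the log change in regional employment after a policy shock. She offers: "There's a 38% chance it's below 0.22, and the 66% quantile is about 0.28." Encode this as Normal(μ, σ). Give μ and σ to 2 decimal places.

For Normal(μ,σ), the p-quantile is μ + z_p·σ. Here z_{0.38} = -0.3055, z_{0.66} = 0.4125.
So 0.22 = μ − 0.3055σ and 0.28 = μ + 0.4125σ.
Subtracting: σ = (0.28 − 0.22)/(0.4125 − (-0.3055)) = 0.08.
Then μ = 0.22 − (-0.3055)·0.08 = 0.25.

μ = 0.25, σ = 0.08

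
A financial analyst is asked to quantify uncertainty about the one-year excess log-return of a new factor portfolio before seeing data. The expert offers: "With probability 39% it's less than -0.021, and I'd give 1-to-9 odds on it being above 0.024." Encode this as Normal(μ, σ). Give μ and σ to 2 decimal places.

The p-quantile of Normal(μ,σ) is μ + z_p·σ, with z_{0.39} = -0.2793 and z_{0.9} = 1.282.
Eliminate σ: μ = (z₂·x₁ − z₁·x₂)/(z₂ − z₁) = (1.282·-0.021 − (-0.2793)·0.024)/1.561 = -0.01.
Then σ = (x₂ − x₁)/(z₂ − z₁) = (0.024 − -0.021)/1.561 = 0.03.

μ = -0.01, σ = 0.03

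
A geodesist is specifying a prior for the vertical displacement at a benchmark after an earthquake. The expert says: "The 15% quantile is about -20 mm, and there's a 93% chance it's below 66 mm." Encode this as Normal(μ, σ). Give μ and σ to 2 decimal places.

μ = 15.48, σ = 34.23

The p-quantile of Normal(μ,σ) is μ + z_p·σ, with z_{0.15} = -1.036 and z_{0.93} = 1.476.
Eliminate σ: μ = (z₂·x₁ − z₁·x₂)/(z₂ − z₁) = (1.476·-20 − (-1.036)·66)/2.512 = 15.48.
Then σ = (x₂ − x₁)/(z₂ − z₁) = (66 − -20)/2.512 = 34.23.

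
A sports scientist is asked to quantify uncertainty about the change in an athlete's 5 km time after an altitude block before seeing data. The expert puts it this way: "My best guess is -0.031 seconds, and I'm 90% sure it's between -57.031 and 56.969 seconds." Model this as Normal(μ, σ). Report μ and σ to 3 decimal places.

A symmetric 90% interval runs μ ± z·σ with z = 1.645.
Half-width = 57, so σ = 57/1.645 = 34.654.
μ is the stated best guess, -0.031.

μ = -0.031, σ = 34.654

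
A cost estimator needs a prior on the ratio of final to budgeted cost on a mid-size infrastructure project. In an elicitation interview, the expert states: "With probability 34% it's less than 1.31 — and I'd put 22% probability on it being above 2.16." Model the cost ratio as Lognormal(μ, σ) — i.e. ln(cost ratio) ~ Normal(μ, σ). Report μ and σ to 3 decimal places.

μ ≈ 0.444, σ ≈ 0.422

If T ~ Lognormal(μ,σ) then ln T ~ Normal(μ,σ), so the p-quantile of ln T is μ + z_p·σ.
ln(1.31) = 0.27 and ln(2.16) = 0.7701; z_{0.34} = -0.4125, z_{0.78} = 0.7722.
σ = (0.7701 − 0.27)/(0.7722 − (-0.4125)) = 0.422.
μ = 0.27 − (-0.4125)·0.422 = 0.444.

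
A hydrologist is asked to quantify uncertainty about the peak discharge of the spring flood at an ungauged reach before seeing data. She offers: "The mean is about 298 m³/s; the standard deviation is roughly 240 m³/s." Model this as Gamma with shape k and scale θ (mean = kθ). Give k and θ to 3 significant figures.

For Gamma(k, scale θ): mean = kθ, variance = kθ², so CV = 1/√k.
CV = SD/mean = 240/298 = 0.8054, hence k = 1/CV² = 1.54.
Then θ = mean/k = 298/1.54 = 193.

k ≈ 1.54, θ ≈ 193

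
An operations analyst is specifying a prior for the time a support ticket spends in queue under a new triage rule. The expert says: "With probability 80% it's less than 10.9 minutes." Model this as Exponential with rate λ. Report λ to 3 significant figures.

P(T < 10.9) = 1 − e^(−λ·10.9) = 0.8, so λ = −ln(1−0.8)/10.9 = −ln(0.2)/10.9 = 0.148.

λ ≈ 0.148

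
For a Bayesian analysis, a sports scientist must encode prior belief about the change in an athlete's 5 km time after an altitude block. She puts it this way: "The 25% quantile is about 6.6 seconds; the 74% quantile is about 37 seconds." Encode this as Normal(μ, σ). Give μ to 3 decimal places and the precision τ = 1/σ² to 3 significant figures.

For Normal(μ,σ), the p-quantile is μ + z_p·σ. Here z_{0.25} = -0.6745, z_{0.74} = 0.6433.
So 6.6 = μ − 0.6745σ and 37 = μ + 0.6433σ.
Subtracting: σ = (37 − 6.6)/(0.6433 − (-0.6745)) = 23.068.
Then μ = 6.6 − (-0.6745)·23.068 = 22.159.
Precision τ = 1/σ² = 1/23.07² = 0.00188.

μ = 22.159, τ = 0.00188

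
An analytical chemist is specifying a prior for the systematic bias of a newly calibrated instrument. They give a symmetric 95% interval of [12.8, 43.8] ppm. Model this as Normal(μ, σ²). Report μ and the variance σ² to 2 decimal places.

μ = 28.30, σ² = 62.54

A symmetric 95% interval runs μ ± z·σ with z = 1.96.
Half-width = 15.5, so σ = 15.5/1.96 = 7.908 and σ² = 62.54.
μ is the interval midpoint, 28.30.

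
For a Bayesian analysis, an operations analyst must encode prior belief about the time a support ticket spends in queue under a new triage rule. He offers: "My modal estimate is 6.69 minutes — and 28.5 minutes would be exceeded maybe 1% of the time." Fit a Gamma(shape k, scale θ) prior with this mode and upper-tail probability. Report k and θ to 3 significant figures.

Gamma(k,θ) with k>1 has mode (k−1)θ, so θ = 6.69/(k−1).
Need P(X < 28.5) = 0.99 with θ tied to k this way. Start at k = 2, θ = 6.69: P(X<28.5) ≈ 0.926.
Too low — raise k to concentrate. Iterating converges to k ≈ 2.96.
Then θ = 6.69/(2.96−1) ≈ 3.42.

k ≈ 2.96, θ ≈ 3.42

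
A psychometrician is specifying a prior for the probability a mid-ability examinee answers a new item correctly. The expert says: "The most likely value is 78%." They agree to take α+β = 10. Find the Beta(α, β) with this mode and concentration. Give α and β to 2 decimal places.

For α,β > 1 the Beta mode is (α−1)/(α+β−2). With α+β = 10, the mode is (α−1)/8.
Set (α−1)/8 = 0.78 → α = 1 + 0.78·8 = 7.24.
β = 10 − α = 2.76.

α = 7.24, β = 2.76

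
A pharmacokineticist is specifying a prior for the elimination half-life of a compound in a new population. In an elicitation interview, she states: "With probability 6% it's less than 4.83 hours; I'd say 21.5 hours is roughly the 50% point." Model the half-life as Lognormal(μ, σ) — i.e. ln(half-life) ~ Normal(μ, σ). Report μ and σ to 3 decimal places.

If T ~ Lognormal(μ,σ) then ln T ~ Normal(μ,σ), so the p-quantile of ln T is μ + z_p·σ.
ln(4.83) = 1.575 and ln(21.5) = 3.068; z_{0.06} = -1.555, z_{0.5} = 0.
σ = (3.068 − 1.575)/(0 − (-1.555)) = 0.960.
μ = 1.575 − (-1.555)·0.960 = 3.068.

μ ≈ 3.068, σ ≈ 0.960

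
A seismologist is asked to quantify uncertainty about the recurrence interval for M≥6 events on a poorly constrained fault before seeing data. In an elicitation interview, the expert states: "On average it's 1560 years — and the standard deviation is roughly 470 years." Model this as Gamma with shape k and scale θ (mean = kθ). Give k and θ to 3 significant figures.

For Gamma(k, scale θ): mean = kθ, variance = kθ², so CV = 1/√k.
CV = SD/mean = 470/1560 = 0.3013, hence k = 1/CV² = 11.
Then θ = mean/k = 1560/11 = 142.

k ≈ 11, θ ≈ 142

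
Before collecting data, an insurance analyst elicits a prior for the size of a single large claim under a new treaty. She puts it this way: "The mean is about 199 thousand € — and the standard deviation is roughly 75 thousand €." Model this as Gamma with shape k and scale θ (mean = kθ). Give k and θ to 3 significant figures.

k ≈ 7.04, θ ≈ 28.3

For Gamma(k, scale θ): mean = kθ, variance = kθ², so CV = 1/√k.
CV = SD/mean = 75/199 = 0.3769, hence k = 1/CV² = 7.04.
Then θ = mean/k = 199/7.04 = 28.3.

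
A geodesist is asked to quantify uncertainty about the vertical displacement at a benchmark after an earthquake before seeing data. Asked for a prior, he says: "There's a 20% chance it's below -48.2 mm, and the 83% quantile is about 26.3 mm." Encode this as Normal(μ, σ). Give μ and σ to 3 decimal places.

For Normal(μ,σ), the p-quantile is μ + z_p·σ. Here z_{0.2} = -0.8416, z_{0.83} = 0.9542.
So -48.2 = μ − 0.8416σ and 26.3 = μ + 0.9542σ.
Subtracting: σ = (26.3 − -48.2)/(0.9542 − (-0.8416)) = 41.486.
Then μ = -48.2 − (-0.8416)·41.486 = -13.285.

μ = -13.285, σ = 41.486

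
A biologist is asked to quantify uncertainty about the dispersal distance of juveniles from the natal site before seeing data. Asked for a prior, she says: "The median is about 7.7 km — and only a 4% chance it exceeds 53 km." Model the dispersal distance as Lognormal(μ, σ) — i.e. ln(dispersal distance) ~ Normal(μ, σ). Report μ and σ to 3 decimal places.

μ ≈ 2.041, σ ≈ 1.102

If T ~ Lognormal(μ,σ) then ln T ~ Normal(μ,σ), so the p-quantile of ln T is μ + z_p·σ.
ln(7.7) = 2.041 and ln(53) = 3.97; z_{0.5} = 0, z_{0.96} = 1.751.
σ = (3.97 − 2.041)/(1.751 − (0)) = 1.102.
μ = 2.041 − (0)·1.102 = 2.041.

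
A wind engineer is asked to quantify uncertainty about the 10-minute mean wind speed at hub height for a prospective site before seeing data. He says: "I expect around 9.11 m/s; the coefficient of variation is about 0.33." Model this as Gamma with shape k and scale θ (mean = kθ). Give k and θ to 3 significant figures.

k ≈ 9.18, θ ≈ 0.992

For Gamma(k, scale θ): mean = kθ, variance = kθ², so CV = 1/√k.
CV = 0.33, hence k = 1/CV² = 9.18.
Then θ = mean/k = 9.11/9.18 = 0.992.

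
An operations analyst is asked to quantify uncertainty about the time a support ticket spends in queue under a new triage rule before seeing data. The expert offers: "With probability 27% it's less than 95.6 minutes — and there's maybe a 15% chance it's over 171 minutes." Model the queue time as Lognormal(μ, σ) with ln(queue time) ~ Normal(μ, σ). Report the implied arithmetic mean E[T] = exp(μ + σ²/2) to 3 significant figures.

If T ~ Lognormal(μ,σ) then ln T ~ Normal(μ,σ), so the p-quantile of ln T is μ + z_p·σ.
ln(95.6) = 4.56 and ln(171) = 5.142; z_{0.27} = -0.6128, z_{0.85} = 1.036.
σ = (5.142 − 4.56)/(1.036 − (-0.6128)) = 0.353.
μ = 4.56 − (-0.6128)·0.353 = 4.776.
E[T] = exp(μ + σ²/2) = exp(4.776 + 0.0622) = 126 minutes.

E[T] ≈ 126 minutes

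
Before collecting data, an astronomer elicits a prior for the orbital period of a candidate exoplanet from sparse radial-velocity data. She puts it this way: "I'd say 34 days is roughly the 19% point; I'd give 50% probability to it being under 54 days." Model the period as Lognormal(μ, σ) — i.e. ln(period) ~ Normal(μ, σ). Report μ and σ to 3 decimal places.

If T ~ Lognormal(μ,σ) then ln T ~ Normal(μ,σ), so the p-quantile of ln T is μ + z_p·σ.
ln(34) = 3.526 and ln(54) = 3.989; z_{0.19} = -0.8779, z_{0.5} = 0.
σ = (3.989 − 3.526)/(0 − (-0.8779)) = 0.527.
μ = 3.526 − (-0.8779)·0.527 = 3.989.

μ ≈ 3.989, σ ≈ 0.527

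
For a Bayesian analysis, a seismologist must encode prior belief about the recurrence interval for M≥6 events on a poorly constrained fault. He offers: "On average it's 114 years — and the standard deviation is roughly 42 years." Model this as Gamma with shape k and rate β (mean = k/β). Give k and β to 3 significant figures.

For Gamma(k, rate β): mean = k/β, variance = k/β², so CV = 1/√k.
CV = SD/mean = 42/114 = 0.3684, hence k = 1/CV² = 7.37.
Then β = k/mean = 7.37/114 = 0.0646.

k ≈ 7.37, β ≈ 0.0646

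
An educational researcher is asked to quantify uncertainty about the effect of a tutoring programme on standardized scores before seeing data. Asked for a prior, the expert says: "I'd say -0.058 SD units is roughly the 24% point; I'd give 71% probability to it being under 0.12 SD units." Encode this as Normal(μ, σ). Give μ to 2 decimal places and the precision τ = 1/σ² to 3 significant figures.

μ = 0.04, τ = 50.1

For Normal(μ,σ), the p-quantile is μ + z_p·σ. Here z_{0.24} = -0.7063, z_{0.71} = 0.5534.
So -0.058 = μ − 0.7063σ and 0.12 = μ + 0.5534σ.
Subtracting: σ = (0.12 − -0.058)/(0.5534 − (-0.7063)) = 0.14.
Then μ = -0.058 − (-0.7063)·0.14 = 0.04.
Precision τ = 1/σ² = 1/0.1413² = 50.1.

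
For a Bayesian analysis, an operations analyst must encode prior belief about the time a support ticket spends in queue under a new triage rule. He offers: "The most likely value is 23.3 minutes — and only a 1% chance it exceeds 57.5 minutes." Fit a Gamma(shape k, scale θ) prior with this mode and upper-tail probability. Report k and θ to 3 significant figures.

k ≈ 6.77, θ ≈ 4.04

Gamma(k,θ) with k>1 has mode (k−1)θ, so θ = 23.3/(k−1).
Need P(X < 57.5) = 0.99 with θ tied to k this way. Start at k = 2, θ = 23.3: P(X<57.5) ≈ 0.706.
Too low — raise k to concentrate. Iterating converges to k ≈ 6.77.
Then θ = 23.3/(6.77−1) ≈ 4.04.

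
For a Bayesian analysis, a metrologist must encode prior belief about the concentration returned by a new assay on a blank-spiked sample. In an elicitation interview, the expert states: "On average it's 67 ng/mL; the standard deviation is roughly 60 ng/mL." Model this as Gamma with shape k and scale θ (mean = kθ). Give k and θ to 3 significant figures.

k ≈ 1.25, θ ≈ 53.7

For Gamma(k, scale θ): mean = kθ, variance = kθ², so CV = 1/√k.
CV = SD/mean = 60/67 = 0.8955, hence k = 1/CV² = 1.25.
Then θ = mean/k = 67/1.25 = 53.7.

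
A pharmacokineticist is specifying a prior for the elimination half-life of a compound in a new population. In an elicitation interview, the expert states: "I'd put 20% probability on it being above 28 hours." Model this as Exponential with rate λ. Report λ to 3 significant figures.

λ ≈ 0.0575

P(T > 28.0) = e^(−λ·28.0) = 0.2, so λ = −ln(0.2)/28.0 = 0.0575.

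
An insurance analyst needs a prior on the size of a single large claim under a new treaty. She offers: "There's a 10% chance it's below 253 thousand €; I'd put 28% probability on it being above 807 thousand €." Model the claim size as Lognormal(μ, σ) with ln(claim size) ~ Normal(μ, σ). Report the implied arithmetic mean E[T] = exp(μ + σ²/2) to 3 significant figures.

E[T] ≈ 681 thousand €

If T ~ Lognormal(μ,σ) then ln T ~ Normal(μ,σ), so the p-quantile of ln T is μ + z_p·σ.
ln(253) = 5.533 and ln(807) = 6.693; z_{0.1} = -1.282, z_{0.72} = 0.5828.
σ = (6.693 − 5.533)/(0.5828 − (-1.282)) = 0.622.
μ = 5.533 − (-1.282)·0.622 = 6.331.
E[T] = exp(μ + σ²/2) = exp(6.331 + 0.1935) = 681 thousand €.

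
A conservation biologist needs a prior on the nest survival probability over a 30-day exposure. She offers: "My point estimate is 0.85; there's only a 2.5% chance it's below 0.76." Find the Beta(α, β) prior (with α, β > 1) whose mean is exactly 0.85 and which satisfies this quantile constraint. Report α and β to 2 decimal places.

α ≈ 61.80, β ≈ 10.91

With mean 0.85 fixed, write α = 0.85s, β = 0.15s where s = α+β.
Need P(θ < 0.76) = 0.025 under Beta(0.85s, 0.15s). Normal approximation: (q−m)/√(m(1−m)/s) ≈ z_{0.025} = -1.96, so s ≈ 0.85·0.15·(-1.96)²/(0.76−0.85)² = 60.5.
At s = 60.5: P(θ<0.76) ≈ 0.036. Adjusting to match 0.025 gives s ≈ 72.70.
So α = 0.85·72.70 ≈ 61.80, β = 0.15·72.70 ≈ 10.91.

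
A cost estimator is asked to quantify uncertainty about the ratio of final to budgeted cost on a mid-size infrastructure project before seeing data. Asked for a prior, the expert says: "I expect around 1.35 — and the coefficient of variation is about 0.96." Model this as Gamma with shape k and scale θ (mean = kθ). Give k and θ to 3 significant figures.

k ≈ 1.09, θ ≈ 1.24

For Gamma(k, scale θ): mean = kθ, variance = kθ², so CV = 1/√k.
CV = 0.96, hence k = 1/CV² = 1.09.
Then θ = mean/k = 1.35/1.09 = 1.24.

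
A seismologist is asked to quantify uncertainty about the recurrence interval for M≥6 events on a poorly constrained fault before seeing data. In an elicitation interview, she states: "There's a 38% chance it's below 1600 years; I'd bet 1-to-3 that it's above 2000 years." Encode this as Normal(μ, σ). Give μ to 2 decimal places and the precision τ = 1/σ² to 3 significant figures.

For Normal(μ,σ), the p-quantile is μ + z_p·σ. Here z_{0.38} = -0.3055, z_{0.75} = 0.6745.
So 1600 = μ − 0.3055σ and 2000 = μ + 0.6745σ.
Subtracting: σ = (2000 − 1600)/(0.6745 − (-0.3055)) = 408.18.
Then μ = 1600 − (-0.3055)·408.18 = 1724.69.
Precision τ = 1/σ² = 1/408.2² = 6e-06.

μ = 1724.69, τ = 6e-06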